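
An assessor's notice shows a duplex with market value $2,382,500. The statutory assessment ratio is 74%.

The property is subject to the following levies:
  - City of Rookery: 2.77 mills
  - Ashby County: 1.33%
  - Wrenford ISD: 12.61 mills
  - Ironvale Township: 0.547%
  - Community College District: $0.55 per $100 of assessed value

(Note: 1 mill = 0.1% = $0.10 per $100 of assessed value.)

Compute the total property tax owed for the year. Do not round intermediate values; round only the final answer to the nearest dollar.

$69,905

Assessed value = $2,382,500 × 0.74 = $1,763,050
City of Rookery: $1,763,050 × 0.00277 = $4,883.6485
Ashby County: $1,763,050 × 0.0133 = $23,448.565
Wrenford ISD: $1,763,050 × 0.01261 = $22,232.0605
Ironvale Township: $1,763,050 × 0.00547 = $9,643.8835
Community College District: $1,763,050 × 0.0055 = $9,696.775
Total = $69,904.9325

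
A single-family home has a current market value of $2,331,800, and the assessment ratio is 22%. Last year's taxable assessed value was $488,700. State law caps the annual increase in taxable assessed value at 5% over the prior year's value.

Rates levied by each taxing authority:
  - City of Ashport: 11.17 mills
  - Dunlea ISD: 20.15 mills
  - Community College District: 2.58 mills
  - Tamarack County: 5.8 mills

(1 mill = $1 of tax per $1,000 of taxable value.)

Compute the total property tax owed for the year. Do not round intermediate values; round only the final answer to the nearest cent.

$20,365.94

Uncapped assessed value = $2,331,800 × 0.22 = $512,996
Cap limit = $488,700 × 1.05 = $513,135
Taxable assessed value = min($512,996, $513,135) = $512,996 (cap does not bind)
City of Ashport: $512,996 × 0.01117 = $5,730.16532
Dunlea ISD: $512,996 × 0.02015 = $10,336.8694
Community College District: $512,996 × 0.00258 = $1,323.52968
Tamarack County: $512,996 × 0.0058 = $2,975.3768
Total = $20,365.9412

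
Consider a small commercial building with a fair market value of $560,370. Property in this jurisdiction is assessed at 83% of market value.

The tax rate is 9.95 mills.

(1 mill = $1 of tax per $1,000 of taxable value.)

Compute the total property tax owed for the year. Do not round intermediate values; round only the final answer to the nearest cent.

Assessed value = $560,370 × 0.83 = $465,107.1
Tax = $465,107.1 × 0.00995 = $4,627.815645

$4,627.82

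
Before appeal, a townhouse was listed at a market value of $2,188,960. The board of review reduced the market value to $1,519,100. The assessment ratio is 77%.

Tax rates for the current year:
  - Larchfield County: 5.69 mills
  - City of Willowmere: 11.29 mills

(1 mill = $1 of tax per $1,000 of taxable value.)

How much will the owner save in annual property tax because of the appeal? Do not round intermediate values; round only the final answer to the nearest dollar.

$8,758

Old assessed value = $2,188,960 × 0.77 = $1,685,499.2
New assessed value = $1,519,100 × 0.77 = $1,169,707
Combined rate = 0.00569 + 0.01129 = 0.01698
Old tax = $1,685,499.2 × 0.01698 = $28,619.776416
New tax = $1,169,707 × 0.01698 = $19,861.62486
Reduction = $28,619.776416 − $19,861.62486 = $8,758.151556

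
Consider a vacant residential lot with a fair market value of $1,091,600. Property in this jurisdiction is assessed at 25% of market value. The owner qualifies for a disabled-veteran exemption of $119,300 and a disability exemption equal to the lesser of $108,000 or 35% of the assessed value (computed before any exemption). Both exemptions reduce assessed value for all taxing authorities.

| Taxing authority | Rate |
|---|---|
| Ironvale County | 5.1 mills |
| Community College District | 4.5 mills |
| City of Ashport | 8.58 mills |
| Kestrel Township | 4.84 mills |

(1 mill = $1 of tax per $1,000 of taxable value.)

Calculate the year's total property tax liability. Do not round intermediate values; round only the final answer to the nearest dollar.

Assessed value = $1,091,600 × 0.25 = $272,900
Disability exemption = min($108,000, 35% × $272,900) = min($108,000, $95,515) = $95,515 (percentage binds)
Taxable value = $272,900 − $119,300 − $95,515 = $58,085
Ironvale County: $58,085 × 0.0051 = $296.2335
Community College District: $58,085 × 0.0045 = $261.3825
City of Ashport: $58,085 × 0.00858 = $498.3693
Kestrel Township: $58,085 × 0.00484 = $281.1314
Total = $1,337.1167

$1,337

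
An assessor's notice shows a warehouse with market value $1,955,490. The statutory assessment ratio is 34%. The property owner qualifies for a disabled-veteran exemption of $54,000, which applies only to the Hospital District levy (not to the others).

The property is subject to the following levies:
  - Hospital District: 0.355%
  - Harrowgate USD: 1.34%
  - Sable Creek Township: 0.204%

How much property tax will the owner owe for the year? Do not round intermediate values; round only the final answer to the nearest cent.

$12,434.12

Assessed value = $1,955,490 × 0.34 = $664,866.6
Hospital District: ($664,866.6 − $54,000) × 0.00355 = $610,866.6 × 0.00355 = $2,168.57643
Harrowgate USD: $664,866.6 × 0.0134 = $8,909.21244
Sable Creek Township: $664,866.6 × 0.00204 = $1,356.327864
Total = $12,434.116734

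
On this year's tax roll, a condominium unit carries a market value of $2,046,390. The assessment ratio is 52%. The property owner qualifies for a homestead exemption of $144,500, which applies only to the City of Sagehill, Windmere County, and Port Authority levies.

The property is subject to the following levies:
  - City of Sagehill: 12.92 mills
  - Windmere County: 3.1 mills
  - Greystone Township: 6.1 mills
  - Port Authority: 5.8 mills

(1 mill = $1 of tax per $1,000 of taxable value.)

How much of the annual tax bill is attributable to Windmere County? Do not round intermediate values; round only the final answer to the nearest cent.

$2,850.83

Assessed value = $2,046,390 × 0.52 = $1,064,122.8
Windmere County taxable value = $1,064,122.8 − $144,500 = $919,622.8
Windmere County levy = $919,622.8 × 0.0031 = $2,850.83068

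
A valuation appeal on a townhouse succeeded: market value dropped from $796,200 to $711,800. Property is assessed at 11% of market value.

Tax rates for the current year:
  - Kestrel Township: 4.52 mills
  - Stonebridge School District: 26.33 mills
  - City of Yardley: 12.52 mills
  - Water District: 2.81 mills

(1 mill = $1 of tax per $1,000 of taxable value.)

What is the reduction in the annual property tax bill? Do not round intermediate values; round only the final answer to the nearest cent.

Old assessed value = $796,200 × 0.11 = $87,582
New assessed value = $711,800 × 0.11 = $78,298
Combined rate = 0.00452 + 0.02633 + 0.01252 + 0.00281 = 0.04618
Old tax = $87,582 × 0.04618 = $4,044.53676
New tax = $78,298 × 0.04618 = $3,615.80164
Reduction = $4,044.53676 − $3,615.80164 = $428.73512

$428.74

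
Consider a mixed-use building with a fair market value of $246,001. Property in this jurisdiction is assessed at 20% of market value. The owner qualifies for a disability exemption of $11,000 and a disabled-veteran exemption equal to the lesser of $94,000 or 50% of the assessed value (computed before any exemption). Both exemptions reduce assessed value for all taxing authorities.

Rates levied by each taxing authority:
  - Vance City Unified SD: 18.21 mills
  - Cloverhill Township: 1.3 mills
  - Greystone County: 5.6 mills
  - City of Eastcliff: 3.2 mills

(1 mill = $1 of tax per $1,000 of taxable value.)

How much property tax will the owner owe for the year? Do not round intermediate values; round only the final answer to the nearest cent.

Assessed value = $246,001 × 0.2 = $49,200.2
Disabled-veteran exemption = min($94,000, 50% × $49,200.2) = min($94,000, $24,600.1) = $24,600.1 (percentage binds)
Taxable value = $49,200.2 − $11,000 − $24,600.1 = $13,600.1
Vance City Unified SD: $13,600.1 × 0.01821 = $247.657821
Cloverhill Township: $13,600.1 × 0.0013 = $17.68013
Greystone County: $13,600.1 × 0.0056 = $76.16056
City of Eastcliff: $13,600.1 × 0.0032 = $43.52032
Total = $385.018831

$385.02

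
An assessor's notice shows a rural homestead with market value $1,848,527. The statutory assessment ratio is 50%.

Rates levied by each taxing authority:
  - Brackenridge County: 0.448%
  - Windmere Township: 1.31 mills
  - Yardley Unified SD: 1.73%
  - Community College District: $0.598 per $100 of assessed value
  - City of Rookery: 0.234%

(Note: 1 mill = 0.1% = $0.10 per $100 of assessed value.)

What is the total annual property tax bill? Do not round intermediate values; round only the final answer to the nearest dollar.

Assessed value = $1,848,527 × 0.5 = $924,263.5
Brackenridge County: $924,263.5 × 0.00448 = $4,140.70048
Windmere Township: $924,263.5 × 0.00131 = $1,210.785185
Yardley Unified SD: $924,263.5 × 0.0173 = $15,989.75855
Community College District: $924,263.5 × 0.00598 = $5,527.09573
City of Rookery: $924,263.5 × 0.00234 = $2,162.77659
Total = $29,031.116535

$29,031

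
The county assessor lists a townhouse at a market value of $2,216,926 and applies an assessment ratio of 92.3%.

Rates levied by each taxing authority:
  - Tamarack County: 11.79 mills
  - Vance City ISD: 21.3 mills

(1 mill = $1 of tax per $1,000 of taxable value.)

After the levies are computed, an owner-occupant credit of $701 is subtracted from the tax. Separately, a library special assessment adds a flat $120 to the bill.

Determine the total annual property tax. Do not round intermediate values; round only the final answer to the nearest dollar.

$67,129

Assessed value = $2,216,926 × 0.923 = $2,046,222.698
Tamarack County: $2,046,222.698 × 0.01179 = $24,124.96560942
Vance City ISD: $2,046,222.698 × 0.0213 = $43,584.5434674
Levies subtotal = $67,709.50907682
After credit = $67,709.50907682 − $701 = $67,008.50907682
Total = $67,008.50907682 + $120 = $67,128.50907682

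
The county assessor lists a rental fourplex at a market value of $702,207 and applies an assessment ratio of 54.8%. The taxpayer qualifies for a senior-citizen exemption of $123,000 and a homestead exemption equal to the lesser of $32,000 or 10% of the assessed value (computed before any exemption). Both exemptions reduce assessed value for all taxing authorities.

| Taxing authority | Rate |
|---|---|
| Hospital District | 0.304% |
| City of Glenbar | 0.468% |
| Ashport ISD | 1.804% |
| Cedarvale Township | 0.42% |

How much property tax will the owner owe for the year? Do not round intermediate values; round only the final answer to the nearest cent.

$6,885.09

Assessed value = $702,207 × 0.548 = $384,809.436
Homestead exemption = min($32,000, 10% × $384,809.436) = min($32,000, $38,480.9436) = $32,000 (dollar cap binds)
Taxable value = $384,809.436 − $123,000 − $32,000 = $229,809.436
Hospital District: $229,809.436 × 0.00304 = $698.62068544
City of Glenbar: $229,809.436 × 0.00468 = $1,075.50816048
Ashport ISD: $229,809.436 × 0.01804 = $4,145.76222544
Cedarvale Township: $229,809.436 × 0.0042 = $965.1996312
Total = $6,885.09070256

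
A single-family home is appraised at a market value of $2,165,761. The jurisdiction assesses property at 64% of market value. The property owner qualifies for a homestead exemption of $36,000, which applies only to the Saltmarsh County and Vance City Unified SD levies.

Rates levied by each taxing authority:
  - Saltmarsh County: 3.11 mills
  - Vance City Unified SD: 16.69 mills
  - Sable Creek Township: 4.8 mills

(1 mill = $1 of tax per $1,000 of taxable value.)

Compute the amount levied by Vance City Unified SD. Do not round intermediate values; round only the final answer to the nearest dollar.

$22,533

Assessed value = $2,165,761 × 0.64 = $1,386,087.04
Vance City Unified SD taxable value = $1,386,087.04 − $36,000 = $1,350,087.04
Vance City Unified SD levy = $1,350,087.04 × 0.01669 = $22,532.9526976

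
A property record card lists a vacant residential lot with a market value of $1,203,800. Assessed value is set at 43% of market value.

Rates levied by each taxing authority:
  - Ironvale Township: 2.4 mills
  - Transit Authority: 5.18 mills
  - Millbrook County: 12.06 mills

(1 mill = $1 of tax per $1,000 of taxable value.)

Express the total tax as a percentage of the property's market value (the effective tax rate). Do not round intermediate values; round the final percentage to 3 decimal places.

Assessed value = $1,203,800 × 0.43 = $517,634
Ironvale Township: $517,634 × 0.0024 = $1,242.3216
Transit Authority: $517,634 × 0.00518 = $2,681.34412
Millbrook County: $517,634 × 0.01206 = $6,242.66604
Total tax = $10,166.33176
Effective rate = $10,166.33176 ÷ $1,203,800 = 0.845% of market value

0.845%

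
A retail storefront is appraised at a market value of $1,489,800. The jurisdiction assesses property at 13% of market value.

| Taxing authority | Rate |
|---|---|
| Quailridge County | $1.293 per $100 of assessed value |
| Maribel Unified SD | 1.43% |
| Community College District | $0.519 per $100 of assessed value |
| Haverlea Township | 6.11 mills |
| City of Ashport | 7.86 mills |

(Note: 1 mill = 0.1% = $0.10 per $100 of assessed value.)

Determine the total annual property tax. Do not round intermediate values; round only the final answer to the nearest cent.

Assessed value = $1,489,800 × 0.13 = $193,674
Quailridge County: $193,674 × 0.01293 = $2,504.20482
Maribel Unified SD: $193,674 × 0.0143 = $2,769.5382
Community College District: $193,674 × 0.00519 = $1,005.16806
Haverlea Township: $193,674 × 0.00611 = $1,183.34814
City of Ashport: $193,674 × 0.00786 = $1,522.27764
Total = $8,984.53686

$8,984.54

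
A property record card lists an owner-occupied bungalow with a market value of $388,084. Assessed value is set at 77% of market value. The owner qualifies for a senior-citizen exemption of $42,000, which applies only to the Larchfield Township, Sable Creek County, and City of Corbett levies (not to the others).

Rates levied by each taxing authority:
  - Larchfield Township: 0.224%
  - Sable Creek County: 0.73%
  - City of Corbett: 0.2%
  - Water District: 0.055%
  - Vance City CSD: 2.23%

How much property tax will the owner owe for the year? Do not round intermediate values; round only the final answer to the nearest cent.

$9,791.90

Assessed value = $388,084 × 0.77 = $298,824.68
Larchfield Township: ($298,824.68 − $42,000) × 0.00224 = $256,824.68 × 0.00224 = $575.2872832
Sable Creek County: ($298,824.68 − $42,000) × 0.0073 = $256,824.68 × 0.0073 = $1,874.820164
City of Corbett: ($298,824.68 − $42,000) × 0.002 = $256,824.68 × 0.002 = $513.64936
Water District: $298,824.68 × 0.00055 = $164.353574
Vance City CSD: $298,824.68 × 0.0223 = $6,663.790364
Total = $9,791.9007452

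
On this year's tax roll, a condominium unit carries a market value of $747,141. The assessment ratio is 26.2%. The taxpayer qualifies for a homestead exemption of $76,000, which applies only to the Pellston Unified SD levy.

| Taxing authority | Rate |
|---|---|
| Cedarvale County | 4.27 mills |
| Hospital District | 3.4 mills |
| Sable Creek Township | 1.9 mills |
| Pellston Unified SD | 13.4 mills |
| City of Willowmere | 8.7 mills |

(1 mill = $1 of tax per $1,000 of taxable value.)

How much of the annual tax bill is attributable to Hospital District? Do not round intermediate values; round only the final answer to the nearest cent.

$665.55

Assessed value = $747,141 × 0.262 = $195,750.942
Hospital District taxable value = $195,750.942 (exemption does not apply)
Hospital District levy = $195,750.942 × 0.0034 = $665.5532028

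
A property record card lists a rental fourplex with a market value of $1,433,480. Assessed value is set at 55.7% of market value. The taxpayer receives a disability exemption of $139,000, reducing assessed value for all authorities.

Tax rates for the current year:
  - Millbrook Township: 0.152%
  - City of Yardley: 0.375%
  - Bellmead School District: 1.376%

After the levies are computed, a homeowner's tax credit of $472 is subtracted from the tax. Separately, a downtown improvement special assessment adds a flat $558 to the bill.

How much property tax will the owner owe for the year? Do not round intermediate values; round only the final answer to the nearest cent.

$12,635.30

Assessed value = $1,433,480 × 0.557 = $798,448.36
Taxable value = $798,448.36 − $139,000 = $659,448.36
Millbrook Township: $659,448.36 × 0.00152 = $1,002.3615072
City of Yardley: $659,448.36 × 0.00375 = $2,472.93135
Bellmead School District: $659,448.36 × 0.01376 = $9,074.0094336
Levies subtotal = $12,549.3022908
After credit = $12,549.3022908 − $472 = $12,077.3022908
Total = $12,077.3022908 + $558 = $12,635.3022908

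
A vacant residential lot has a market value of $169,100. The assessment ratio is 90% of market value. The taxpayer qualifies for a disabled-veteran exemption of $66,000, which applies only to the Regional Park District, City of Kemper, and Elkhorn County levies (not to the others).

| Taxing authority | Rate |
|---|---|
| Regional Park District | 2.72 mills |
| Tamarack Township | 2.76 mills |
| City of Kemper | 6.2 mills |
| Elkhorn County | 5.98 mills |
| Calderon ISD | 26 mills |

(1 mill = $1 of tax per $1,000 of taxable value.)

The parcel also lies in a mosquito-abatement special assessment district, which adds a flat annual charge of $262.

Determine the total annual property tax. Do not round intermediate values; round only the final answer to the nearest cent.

Assessed value = $169,100 × 0.9 = $152,190
Regional Park District: ($152,190 − $66,000) × 0.00272 = $86,190 × 0.00272 = $234.4368
Tamarack Township: $152,190 × 0.00276 = $420.0444
City of Kemper: ($152,190 − $66,000) × 0.0062 = $86,190 × 0.0062 = $534.378
Elkhorn County: ($152,190 − $66,000) × 0.00598 = $86,190 × 0.00598 = $515.4162
Calderon ISD: $152,190 × 0.026 = $3,956.94
Levies subtotal = $5,661.2154
Total = $5,661.2154 + $262 = $5,923.2154

$5,923.22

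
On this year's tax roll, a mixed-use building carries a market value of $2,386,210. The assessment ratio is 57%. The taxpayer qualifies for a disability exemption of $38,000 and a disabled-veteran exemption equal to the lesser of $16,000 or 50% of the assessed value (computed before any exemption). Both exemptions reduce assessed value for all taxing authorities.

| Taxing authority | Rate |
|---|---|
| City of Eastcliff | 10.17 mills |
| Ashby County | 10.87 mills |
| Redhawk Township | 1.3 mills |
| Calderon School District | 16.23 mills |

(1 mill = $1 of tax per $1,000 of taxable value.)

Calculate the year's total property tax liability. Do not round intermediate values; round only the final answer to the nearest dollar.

$50,378

Assessed value = $2,386,210 × 0.57 = $1,360,139.7
Disabled-veteran exemption = min($16,000, 50% × $1,360,139.7) = min($16,000, $680,069.85) = $16,000 (dollar cap binds)
Taxable value = $1,360,139.7 − $38,000 − $16,000 = $1,306,139.7
City of Eastcliff: $1,306,139.7 × 0.01017 = $13,283.440749
Ashby County: $1,306,139.7 × 0.01087 = $14,197.738539
Redhawk Township: $1,306,139.7 × 0.0013 = $1,697.98161
Calderon School District: $1,306,139.7 × 0.01623 = $21,198.647331
Total = $50,377.808229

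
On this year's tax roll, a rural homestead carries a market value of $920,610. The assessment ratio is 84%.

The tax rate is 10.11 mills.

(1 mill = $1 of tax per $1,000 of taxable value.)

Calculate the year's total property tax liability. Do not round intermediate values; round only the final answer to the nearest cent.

$7,818.19

Assessed value = $920,610 × 0.84 = $773,312.4
Tax = $773,312.4 × 0.01011 = $7,818.188364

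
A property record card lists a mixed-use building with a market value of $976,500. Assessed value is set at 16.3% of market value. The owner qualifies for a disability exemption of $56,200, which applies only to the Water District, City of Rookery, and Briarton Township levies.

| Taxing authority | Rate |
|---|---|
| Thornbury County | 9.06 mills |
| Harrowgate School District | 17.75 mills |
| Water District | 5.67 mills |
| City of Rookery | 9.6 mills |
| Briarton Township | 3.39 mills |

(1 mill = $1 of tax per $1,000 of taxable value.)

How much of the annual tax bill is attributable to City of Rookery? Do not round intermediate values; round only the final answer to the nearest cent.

$988.51

Assessed value = $976,500 × 0.163 = $159,169.5
City of Rookery taxable value = $159,169.5 − $56,200 = $102,969.5
City of Rookery levy = $102,969.5 × 0.0096 = $988.5072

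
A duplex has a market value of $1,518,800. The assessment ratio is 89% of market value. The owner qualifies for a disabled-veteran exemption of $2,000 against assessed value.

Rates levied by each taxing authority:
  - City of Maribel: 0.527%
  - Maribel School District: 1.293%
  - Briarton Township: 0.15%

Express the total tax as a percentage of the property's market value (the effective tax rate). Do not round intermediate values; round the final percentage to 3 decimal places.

1.751%

Assessed value = $1,518,800 × 0.89 = $1,351,732
Taxable value = $1,351,732 − $2,000 = $1,349,732
City of Maribel: $1,349,732 × 0.00527 = $7,113.08764
Maribel School District: $1,349,732 × 0.01293 = $17,452.03476
Briarton Township: $1,349,732 × 0.0015 = $2,024.598
Total tax = $26,589.7204
Effective rate = $26,589.7204 ÷ $1,518,800 = 1.751% of market value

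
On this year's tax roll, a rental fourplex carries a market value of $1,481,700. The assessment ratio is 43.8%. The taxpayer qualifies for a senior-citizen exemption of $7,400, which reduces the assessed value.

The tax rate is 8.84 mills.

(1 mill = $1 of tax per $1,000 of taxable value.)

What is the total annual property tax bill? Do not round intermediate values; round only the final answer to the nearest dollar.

$5,672

Assessed value = $1,481,700 × 0.438 = $648,984.6
Taxable value = $648,984.6 − $7,400 = $641,584.6
Tax = $641,584.6 × 0.00884 = $5,671.607864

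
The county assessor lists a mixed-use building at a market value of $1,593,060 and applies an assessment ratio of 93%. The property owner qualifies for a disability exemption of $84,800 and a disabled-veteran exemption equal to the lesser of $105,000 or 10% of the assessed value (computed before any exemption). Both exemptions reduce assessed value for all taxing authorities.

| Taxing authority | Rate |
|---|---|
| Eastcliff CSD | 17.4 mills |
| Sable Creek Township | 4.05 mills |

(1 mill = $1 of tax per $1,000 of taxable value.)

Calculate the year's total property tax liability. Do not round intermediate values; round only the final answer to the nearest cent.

Assessed value = $1,593,060 × 0.93 = $1,481,545.8
Disabled-veteran exemption = min($105,000, 10% × $1,481,545.8) = min($105,000, $148,154.58) = $105,000 (dollar cap binds)
Taxable value = $1,481,545.8 − $84,800 − $105,000 = $1,291,745.8
Eastcliff CSD: $1,291,745.8 × 0.0174 = $22,476.37692
Sable Creek Township: $1,291,745.8 × 0.00405 = $5,231.57049
Total = $27,707.94741

$27,707.95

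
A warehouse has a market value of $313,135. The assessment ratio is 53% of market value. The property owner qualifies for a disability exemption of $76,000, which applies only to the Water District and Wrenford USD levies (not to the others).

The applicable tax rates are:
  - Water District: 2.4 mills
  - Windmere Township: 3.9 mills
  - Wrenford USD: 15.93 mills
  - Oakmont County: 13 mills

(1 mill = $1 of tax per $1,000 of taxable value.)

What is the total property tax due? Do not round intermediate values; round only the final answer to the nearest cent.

Assessed value = $313,135 × 0.53 = $165,961.55
Water District: ($165,961.55 − $76,000) × 0.0024 = $89,961.55 × 0.0024 = $215.90772
Windmere Township: $165,961.55 × 0.0039 = $647.250045
Wrenford USD: ($165,961.55 − $76,000) × 0.01593 = $89,961.55 × 0.01593 = $1,433.0874915
Oakmont County: $165,961.55 × 0.013 = $2,157.50015
Total = $4,453.7454065

$4,453.75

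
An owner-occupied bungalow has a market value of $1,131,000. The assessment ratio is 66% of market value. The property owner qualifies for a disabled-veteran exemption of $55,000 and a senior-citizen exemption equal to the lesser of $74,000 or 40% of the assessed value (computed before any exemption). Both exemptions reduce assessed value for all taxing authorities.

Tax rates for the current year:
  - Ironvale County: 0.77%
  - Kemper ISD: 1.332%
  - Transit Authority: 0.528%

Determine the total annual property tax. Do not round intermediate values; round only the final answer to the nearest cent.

$16,239.20

Assessed value = $1,131,000 × 0.66 = $746,460
Senior-citizen exemption = min($74,000, 40% × $746,460) = min($74,000, $298,584) = $74,000 (dollar cap binds)
Taxable value = $746,460 − $55,000 − $74,000 = $617,460
Ironvale County: $617,460 × 0.0077 = $4,754.442
Kemper ISD: $617,460 × 0.01332 = $8,224.5672
Transit Authority: $617,460 × 0.00528 = $3,260.1888
Total = $16,239.198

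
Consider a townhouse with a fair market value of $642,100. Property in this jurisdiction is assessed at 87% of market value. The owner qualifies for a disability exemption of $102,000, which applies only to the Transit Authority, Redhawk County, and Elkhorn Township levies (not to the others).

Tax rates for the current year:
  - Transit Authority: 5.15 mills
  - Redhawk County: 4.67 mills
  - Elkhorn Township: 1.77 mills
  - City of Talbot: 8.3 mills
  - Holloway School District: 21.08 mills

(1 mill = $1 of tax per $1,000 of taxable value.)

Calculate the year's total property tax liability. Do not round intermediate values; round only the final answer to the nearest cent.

Assessed value = $642,100 × 0.87 = $558,627
Transit Authority: ($558,627 − $102,000) × 0.00515 = $456,627 × 0.00515 = $2,351.62905
Redhawk County: ($558,627 − $102,000) × 0.00467 = $456,627 × 0.00467 = $2,132.44809
Elkhorn Township: ($558,627 − $102,000) × 0.00177 = $456,627 × 0.00177 = $808.22979
City of Talbot: $558,627 × 0.0083 = $4,636.6041
Holloway School District: $558,627 × 0.02108 = $11,775.85716
Total = $21,704.76819

$21,704.77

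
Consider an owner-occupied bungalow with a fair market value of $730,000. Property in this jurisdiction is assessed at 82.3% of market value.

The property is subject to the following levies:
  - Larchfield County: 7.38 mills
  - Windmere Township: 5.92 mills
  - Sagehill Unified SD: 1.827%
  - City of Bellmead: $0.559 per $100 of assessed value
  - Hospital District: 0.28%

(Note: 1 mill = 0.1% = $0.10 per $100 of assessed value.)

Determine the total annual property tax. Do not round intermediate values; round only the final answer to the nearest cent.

Assessed value = $730,000 × 0.823 = $600,790
Larchfield County: $600,790 × 0.00738 = $4,433.8302
Windmere Township: $600,790 × 0.00592 = $3,556.6768
Sagehill Unified SD: $600,790 × 0.01827 = $10,976.4333
City of Bellmead: $600,790 × 0.00559 = $3,358.4161
Hospital District: $600,790 × 0.0028 = $1,682.212
Total = $24,007.5684

$24,007.57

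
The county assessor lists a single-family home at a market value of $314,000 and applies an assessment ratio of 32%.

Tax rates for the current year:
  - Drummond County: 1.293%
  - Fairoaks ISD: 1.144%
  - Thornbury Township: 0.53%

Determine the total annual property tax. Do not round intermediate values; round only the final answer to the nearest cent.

$2,981.24

Assessed value = $314,000 × 0.32 = $100,480
Drummond County: $100,480 × 0.01293 = $1,299.2064
Fairoaks ISD: $100,480 × 0.01144 = $1,149.4912
Thornbury Township: $100,480 × 0.0053 = $532.544
Total = $1,299.2064 + $1,149.4912 + $532.544 = $2,981.2416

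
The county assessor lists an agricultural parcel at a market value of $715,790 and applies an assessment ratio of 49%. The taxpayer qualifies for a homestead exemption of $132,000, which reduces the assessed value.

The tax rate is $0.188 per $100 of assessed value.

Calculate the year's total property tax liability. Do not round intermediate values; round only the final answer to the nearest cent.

$411.23

Assessed value = $715,790 × 0.49 = $350,737.1
Taxable value = $350,737.1 − $132,000 = $218,737.1
Tax = $218,737.1 × 0.00188 = $411.225748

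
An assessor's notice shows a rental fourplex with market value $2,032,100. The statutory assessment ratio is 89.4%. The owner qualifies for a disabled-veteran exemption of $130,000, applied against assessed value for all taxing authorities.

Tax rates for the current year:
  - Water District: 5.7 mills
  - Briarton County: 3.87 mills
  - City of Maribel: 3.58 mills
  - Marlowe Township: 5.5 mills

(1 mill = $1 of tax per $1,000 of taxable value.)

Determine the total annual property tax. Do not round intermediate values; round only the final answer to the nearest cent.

Assessed value = $2,032,100 × 0.894 = $1,816,697.4
Taxable value = $1,816,697.4 − $130,000 = $1,686,697.4
Water District: $1,686,697.4 × 0.0057 = $9,614.17518
Briarton County: $1,686,697.4 × 0.00387 = $6,527.518938
City of Maribel: $1,686,697.4 × 0.00358 = $6,038.376692
Marlowe Township: $1,686,697.4 × 0.0055 = $9,276.8357
Total = $9,614.17518 + $6,527.518938 + $6,038.376692 + $9,276.8357 = $31,456.90651

$31,456.91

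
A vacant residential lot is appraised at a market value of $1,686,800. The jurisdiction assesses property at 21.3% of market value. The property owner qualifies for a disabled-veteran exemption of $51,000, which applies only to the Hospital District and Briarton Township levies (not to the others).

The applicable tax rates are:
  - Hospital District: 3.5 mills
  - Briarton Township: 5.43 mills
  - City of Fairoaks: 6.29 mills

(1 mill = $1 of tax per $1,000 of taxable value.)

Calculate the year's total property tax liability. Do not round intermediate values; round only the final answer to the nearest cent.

Assessed value = $1,686,800 × 0.213 = $359,288.4
Hospital District: ($359,288.4 − $51,000) × 0.0035 = $308,288.4 × 0.0035 = $1,079.0094
Briarton Township: ($359,288.4 − $51,000) × 0.00543 = $308,288.4 × 0.00543 = $1,674.006012
City of Fairoaks: $359,288.4 × 0.00629 = $2,259.924036
Total = $5,012.939448

$5,012.94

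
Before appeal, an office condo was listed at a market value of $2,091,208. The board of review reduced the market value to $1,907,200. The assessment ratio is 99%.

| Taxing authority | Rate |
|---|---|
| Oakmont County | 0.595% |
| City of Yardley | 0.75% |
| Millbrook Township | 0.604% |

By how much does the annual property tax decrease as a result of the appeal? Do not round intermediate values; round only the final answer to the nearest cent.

Old assessed value = $2,091,208 × 0.99 = $2,070,295.92
New assessed value = $1,907,200 × 0.99 = $1,888,128
Combined rate = 0.00595 + 0.0075 + 0.00604 = 0.01949
Old tax = $2,070,295.92 × 0.01949 = $40,350.0674808
New tax = $1,888,128 × 0.01949 = $36,799.61472
Reduction = $40,350.0674808 − $36,799.61472 = $3,550.4527608

$3,550.45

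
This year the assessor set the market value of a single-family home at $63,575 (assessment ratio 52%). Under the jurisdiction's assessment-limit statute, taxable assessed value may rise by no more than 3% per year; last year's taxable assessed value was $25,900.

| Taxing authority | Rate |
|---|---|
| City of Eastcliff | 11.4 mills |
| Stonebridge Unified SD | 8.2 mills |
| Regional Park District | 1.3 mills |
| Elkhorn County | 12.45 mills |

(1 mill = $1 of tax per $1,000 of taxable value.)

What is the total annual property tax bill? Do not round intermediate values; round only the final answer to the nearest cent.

Uncapped assessed value = $63,575 × 0.52 = $33,059
Cap limit = $25,900 × 1.03 = $26,677
Taxable assessed value = min($33,059, $26,677) = $26,677 (cap binds)
City of Eastcliff: $26,677 × 0.0114 = $304.1178
Stonebridge Unified SD: $26,677 × 0.0082 = $218.7514
Regional Park District: $26,677 × 0.0013 = $34.6801
Elkhorn County: $26,677 × 0.01245 = $332.12865
Total = $889.67795

$889.68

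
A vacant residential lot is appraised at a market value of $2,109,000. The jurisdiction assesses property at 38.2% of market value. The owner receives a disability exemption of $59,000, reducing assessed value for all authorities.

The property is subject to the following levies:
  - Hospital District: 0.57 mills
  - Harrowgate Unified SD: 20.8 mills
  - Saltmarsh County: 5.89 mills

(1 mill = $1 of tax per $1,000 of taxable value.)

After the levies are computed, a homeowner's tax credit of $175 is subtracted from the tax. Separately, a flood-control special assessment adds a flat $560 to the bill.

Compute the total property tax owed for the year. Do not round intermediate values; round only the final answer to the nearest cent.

$20,738.35

Assessed value = $2,109,000 × 0.382 = $805,638
Taxable value = $805,638 − $59,000 = $746,638
Hospital District: $746,638 × 0.00057 = $425.58366
Harrowgate Unified SD: $746,638 × 0.0208 = $15,530.0704
Saltmarsh County: $746,638 × 0.00589 = $4,397.69782
Levies subtotal = $20,353.35188
After credit = $20,353.35188 − $175 = $20,178.35188
Total = $20,178.35188 + $560 = $20,738.35188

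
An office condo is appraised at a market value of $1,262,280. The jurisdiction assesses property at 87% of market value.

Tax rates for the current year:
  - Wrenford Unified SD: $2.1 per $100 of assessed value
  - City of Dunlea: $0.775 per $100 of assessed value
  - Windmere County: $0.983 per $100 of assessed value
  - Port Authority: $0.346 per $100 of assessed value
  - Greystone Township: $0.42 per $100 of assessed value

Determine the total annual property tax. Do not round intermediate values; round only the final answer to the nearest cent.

Assessed value = $1,262,280 × 0.87 = $1,098,183.6
Wrenford Unified SD: $1,098,183.6 × 0.021 = $23,061.8556
City of Dunlea: $1,098,183.6 × 0.00775 = $8,510.9229
Windmere County: $1,098,183.6 × 0.00983 = $10,795.144788
Port Authority: $1,098,183.6 × 0.00346 = $3,799.715256
Greystone Township: $1,098,183.6 × 0.0042 = $4,612.37112
Total = $23,061.8556 + $8,510.9229 + $10,795.144788 + $3,799.715256 + $4,612.37112 = $50,780.009664

$50,780.01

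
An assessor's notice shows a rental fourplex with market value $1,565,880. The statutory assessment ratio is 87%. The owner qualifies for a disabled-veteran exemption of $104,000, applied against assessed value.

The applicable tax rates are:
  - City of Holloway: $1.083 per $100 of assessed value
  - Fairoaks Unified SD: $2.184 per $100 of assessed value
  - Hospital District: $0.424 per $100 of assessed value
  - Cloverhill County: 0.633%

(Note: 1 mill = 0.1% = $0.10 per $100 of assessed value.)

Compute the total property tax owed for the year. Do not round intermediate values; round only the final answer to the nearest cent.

Assessed value = $1,565,880 × 0.87 = $1,362,315.6
Taxable value = $1,362,315.6 − $104,000 = $1,258,315.6
City of Holloway: $1,258,315.6 × 0.01083 = $13,627.557948
Fairoaks Unified SD: $1,258,315.6 × 0.02184 = $27,481.612704
Hospital District: $1,258,315.6 × 0.00424 = $5,335.258144
Cloverhill County: $1,258,315.6 × 0.00633 = $7,965.137748
Total = $54,409.566544

$54,409.57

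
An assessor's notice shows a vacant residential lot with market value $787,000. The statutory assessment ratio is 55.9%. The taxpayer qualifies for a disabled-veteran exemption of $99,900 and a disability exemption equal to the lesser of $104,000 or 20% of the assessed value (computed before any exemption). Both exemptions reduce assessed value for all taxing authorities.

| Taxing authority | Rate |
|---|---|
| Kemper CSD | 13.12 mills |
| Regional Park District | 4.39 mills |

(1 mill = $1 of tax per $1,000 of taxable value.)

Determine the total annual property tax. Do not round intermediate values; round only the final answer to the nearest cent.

$4,413.33

Assessed value = $787,000 × 0.559 = $439,933
Disability exemption = min($104,000, 20% × $439,933) = min($104,000, $87,986.6) = $87,986.6 (percentage binds)
Taxable value = $439,933 − $99,900 − $87,986.6 = $252,046.4
Kemper CSD: $252,046.4 × 0.01312 = $3,306.848768
Regional Park District: $252,046.4 × 0.00439 = $1,106.483696
Total = $4,413.332464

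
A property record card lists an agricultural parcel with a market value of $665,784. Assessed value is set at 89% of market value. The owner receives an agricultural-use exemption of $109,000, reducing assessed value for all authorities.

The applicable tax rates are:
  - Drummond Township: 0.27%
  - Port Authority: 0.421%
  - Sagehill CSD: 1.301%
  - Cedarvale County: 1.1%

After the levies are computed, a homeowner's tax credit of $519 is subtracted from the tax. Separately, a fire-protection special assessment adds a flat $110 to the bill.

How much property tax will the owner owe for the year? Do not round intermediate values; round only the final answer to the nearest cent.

$14,542.30

Assessed value = $665,784 × 0.89 = $592,547.76
Taxable value = $592,547.76 − $109,000 = $483,547.76
Drummond Township: $483,547.76 × 0.0027 = $1,305.578952
Port Authority: $483,547.76 × 0.00421 = $2,035.7360696
Sagehill CSD: $483,547.76 × 0.01301 = $6,290.9563576
Cedarvale County: $483,547.76 × 0.011 = $5,319.02536
Levies subtotal = $14,951.2967392
After credit = $14,951.2967392 − $519 = $14,432.2967392
Total = $14,432.2967392 + $110 = $14,542.2967392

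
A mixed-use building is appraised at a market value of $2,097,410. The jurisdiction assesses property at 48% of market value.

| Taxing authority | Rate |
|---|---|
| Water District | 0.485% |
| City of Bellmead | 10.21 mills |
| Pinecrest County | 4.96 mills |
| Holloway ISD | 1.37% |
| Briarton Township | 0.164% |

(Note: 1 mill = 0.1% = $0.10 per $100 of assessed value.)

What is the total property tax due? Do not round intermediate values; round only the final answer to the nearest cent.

Assessed value = $2,097,410 × 0.48 = $1,006,756.8
Water District: $1,006,756.8 × 0.00485 = $4,882.77048
City of Bellmead: $1,006,756.8 × 0.01021 = $10,278.986928
Pinecrest County: $1,006,756.8 × 0.00496 = $4,993.513728
Holloway ISD: $1,006,756.8 × 0.0137 = $13,792.56816
Briarton Township: $1,006,756.8 × 0.00164 = $1,651.081152
Total = $35,598.920448

$35,598.92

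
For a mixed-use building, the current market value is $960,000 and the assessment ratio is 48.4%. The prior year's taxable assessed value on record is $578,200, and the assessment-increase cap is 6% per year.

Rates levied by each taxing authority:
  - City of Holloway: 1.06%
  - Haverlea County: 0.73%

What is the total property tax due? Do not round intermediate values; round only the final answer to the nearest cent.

$8,317.06

Uncapped assessed value = $960,000 × 0.484 = $464,640
Cap limit = $578,200 × 1.06 = $612,892
Taxable assessed value = min($464,640, $612,892) = $464,640 (cap does not bind)
City of Holloway: $464,640 × 0.0106 = $4,925.184
Haverlea County: $464,640 × 0.0073 = $3,391.872
Total = $8,317.056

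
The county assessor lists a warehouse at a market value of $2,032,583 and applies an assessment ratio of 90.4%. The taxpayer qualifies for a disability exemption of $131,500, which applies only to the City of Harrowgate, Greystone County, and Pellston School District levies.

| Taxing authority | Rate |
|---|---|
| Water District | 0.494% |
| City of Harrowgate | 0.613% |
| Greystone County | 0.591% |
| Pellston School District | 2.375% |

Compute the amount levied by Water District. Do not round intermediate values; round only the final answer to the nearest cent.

Assessed value = $2,032,583 × 0.904 = $1,837,455.032
Water District taxable value = $1,837,455.032 (exemption does not apply)
Water District levy = $1,837,455.032 × 0.00494 = $9,077.02785808

$9,077.03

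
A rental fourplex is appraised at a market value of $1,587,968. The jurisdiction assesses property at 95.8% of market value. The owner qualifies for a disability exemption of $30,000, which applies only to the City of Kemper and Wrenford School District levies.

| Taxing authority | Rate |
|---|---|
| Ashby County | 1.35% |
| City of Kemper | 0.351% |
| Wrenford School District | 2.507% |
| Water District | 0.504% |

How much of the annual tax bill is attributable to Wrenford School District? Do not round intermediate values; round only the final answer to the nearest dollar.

Assessed value = $1,587,968 × 0.958 = $1,521,273.344
Wrenford School District taxable value = $1,521,273.344 − $30,000 = $1,491,273.344
Wrenford School District levy = $1,491,273.344 × 0.02507 = $37,386.22273408

$37,386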